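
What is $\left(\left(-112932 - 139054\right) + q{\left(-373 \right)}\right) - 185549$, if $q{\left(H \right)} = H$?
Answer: $-437908$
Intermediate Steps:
$\left(\left(-112932 - 139054\right) + q{\left(-373 \right)}\right) - 185549 = \left(\left(-112932 - 139054\right) - 373\right) - 185549 = \left(-251986 - 373\right) - 185549 = -252359 - 185549 = -437908$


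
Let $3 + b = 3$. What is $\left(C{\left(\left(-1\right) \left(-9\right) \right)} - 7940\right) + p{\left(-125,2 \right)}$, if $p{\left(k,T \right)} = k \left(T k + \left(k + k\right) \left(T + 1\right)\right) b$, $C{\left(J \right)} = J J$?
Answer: $-7859$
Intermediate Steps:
$C{\left(J \right)} = J^{2}$
$b = 0$ ($b = -3 + 3 = 0$)
$p{\left(k,T \right)} = 0$ ($p{\left(k,T \right)} = k \left(T k + \left(k + k\right) \left(T + 1\right)\right) 0 = k \left(T k + 2 k \left(1 + T\right)\right) 0 = 0$)
$\left(C{\left(\left(-1\right) \left(-9\right) \right)} - 7940\right) + p{\left(-125,2 \right)} = \left(\left(\left(-1\right) \left(-9\right)\right)^{2} - 7940\right) + 0 = \left(9^{2} - 7940\right) + 0 = \left(81 - 7940\right) + 0 = -7859 + 0 = -7859$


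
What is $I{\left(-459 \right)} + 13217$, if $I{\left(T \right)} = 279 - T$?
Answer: $13955$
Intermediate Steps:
$I{\left(-459 \right)} + 13217 = \left(279 - -459\right) + 13217 = \left(279 + 459\right) + 13217 = 738 + 13217 = 13955$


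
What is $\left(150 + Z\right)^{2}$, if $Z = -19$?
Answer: $17161$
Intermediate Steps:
$\left(150 + Z\right)^{2} = \left(150 - 19\right)^{2} = 131^{2} = 17161$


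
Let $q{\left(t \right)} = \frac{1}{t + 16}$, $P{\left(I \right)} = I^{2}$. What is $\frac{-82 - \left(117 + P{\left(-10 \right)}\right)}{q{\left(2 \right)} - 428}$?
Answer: $\frac{5382}{7703} \approx 0.69869$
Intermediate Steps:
$q{\left(t \right)} = \frac{1}{16 + t}$
$\frac{-82 - \left(117 + P{\left(-10 \right)}\right)}{q{\left(2 \right)} - 428} = \frac{-82 - 217}{\frac{1}{16 + 2} - 428} = \frac{-82 - 217}{\frac{1}{18} - 428} = \frac{-82 - 217}{- \frac{7703}{18}} = \left(-299\right) \left(- \frac{18}{7703}\right) = \frac{5382}{7703}$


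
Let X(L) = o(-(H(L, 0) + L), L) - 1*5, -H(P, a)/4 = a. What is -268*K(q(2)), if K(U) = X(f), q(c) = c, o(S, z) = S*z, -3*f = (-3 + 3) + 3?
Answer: 1608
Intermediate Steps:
H(P, a) = -4*a
f = -1 (f = -((-3 + 3) + 3)/3 = -(0 + 3)/3 = -⅓*3 = -1)
X(L) = -5 - L² (X(L) = (-(-4*0 + L))*L - 1*5 = (-(0 + L))*L - 5 = (-L)*L - 5 = -L² - 5 = -5 - L²)
K(U) = -6 (K(U) = -5 - 1*(-1)² = -5 - 1*1 = -5 - 1 = -6)
-268*K(q(2)) = -268*(-6) = 1608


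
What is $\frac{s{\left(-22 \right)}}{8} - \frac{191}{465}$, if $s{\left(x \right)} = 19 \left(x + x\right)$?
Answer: $- \frac{97567}{930} \approx -104.91$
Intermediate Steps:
$s{\left(x \right)} = 38 x$ ($s{\left(x \right)} = 19 \cdot 2 x = 38 x$)
$\frac{s{\left(-22 \right)}}{8} - \frac{191}{465} = \frac{38 \left(-22\right)}{8} - \frac{191}{465} = \left(-836\right) \frac{1}{8} - \frac{191}{465} = - \frac{209}{2} - \frac{191}{465} = - \frac{97567}{930}$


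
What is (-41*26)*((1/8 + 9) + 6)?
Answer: -64493/4 ≈ -16123.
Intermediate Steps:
(-41*26)*((1/8 + 9) + 6) = -1066*((1/8 + 9) + 6) = -1066*(73/8 + 6) = -1066*121/8 = -64493/4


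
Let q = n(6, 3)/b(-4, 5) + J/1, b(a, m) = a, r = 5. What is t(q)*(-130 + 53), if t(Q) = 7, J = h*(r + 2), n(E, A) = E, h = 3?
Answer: -539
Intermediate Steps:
J = 21 (J = 3*(5 + 2) = 3*7 = 21)
q = 39/2 (q = 6/(-4) + 21/1 = 6*(-¼) + 21*1 = -3/2 + 21 = 39/2 ≈ 19.500)
t(q)*(-130 + 53) = 7*(-130 + 53) = 7*(-77) = -539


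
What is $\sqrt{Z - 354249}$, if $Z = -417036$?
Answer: $i \sqrt{771285} \approx 878.23 i$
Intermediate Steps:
$\sqrt{Z - 354249} = \sqrt{-417036 - 354249} = \sqrt{-771285} = i \sqrt{771285}$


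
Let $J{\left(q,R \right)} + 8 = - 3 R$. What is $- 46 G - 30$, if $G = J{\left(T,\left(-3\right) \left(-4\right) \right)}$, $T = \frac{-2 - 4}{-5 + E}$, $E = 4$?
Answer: $1994$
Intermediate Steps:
$T = 6$ ($T = \frac{-2 - 4}{-5 + 4} = - \frac{6}{-1} = \left(-6\right) \left(-1\right) = 6$)
$J{\left(q,R \right)} = -8 - 3 R$
$G = -44$ ($G = -8 - 3 \left(\left(-3\right) \left(-4\right)\right) = -8 - 36 = -44$)
$- 46 G - 30 = \left(-46\right) \left(-44\right) - 30 = 2024 - 30 = 1994$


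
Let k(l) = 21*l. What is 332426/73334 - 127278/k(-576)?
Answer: 123655831/8213408 ≈ 15.055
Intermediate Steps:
332426/73334 - 127278/k(-576) = 332426/73334 - 127278/(21*(-576)) = 332426*(1/73334) - 127278/(-12096) = 166213/36667 - 127278*(-1/12096) = 166213/36667 + 2357/224 = 123655831/8213408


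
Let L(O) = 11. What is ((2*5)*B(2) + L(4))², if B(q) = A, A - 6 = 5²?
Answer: 103041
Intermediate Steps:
A = 31 (A = 6 + 5² = 6 + 25 = 31)
B(q) = 31
((2*5)*B(2) + L(4))² = ((2*5)*31 + 11)² = (10*31 + 11)² = (310 + 11)² = 321² = 103041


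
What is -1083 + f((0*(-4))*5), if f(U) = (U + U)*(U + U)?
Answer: -1083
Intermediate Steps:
f(U) = 4*U² (f(U) = (2*U)*(2*U) = 4*U²)
-1083 + f((0*(-4))*5) = -1083 + 4*((0*(-4))*5)² = -1083 + 4*(0*5)² = -1083 + 4*0² = -1083 + 4*0 = -1083 + 0 = -1083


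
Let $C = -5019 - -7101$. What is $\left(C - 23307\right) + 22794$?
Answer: $1569$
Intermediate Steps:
$C = 2082$ ($C = -5019 + 7101 = 2082$)
$\left(C - 23307\right) + 22794 = \left(2082 - 23307\right) + 22794 = -21225 + 22794 = 1569$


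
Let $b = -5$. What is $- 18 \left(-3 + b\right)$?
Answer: $144$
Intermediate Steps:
$- 18 \left(-3 + b\right) = - 18 \left(-3 - 5\right) = \left(-18\right) \left(-8\right) = 144$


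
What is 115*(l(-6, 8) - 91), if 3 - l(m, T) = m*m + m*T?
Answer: -8740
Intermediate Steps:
l(m, T) = 3 - m**2 - T*m (l(m, T) = 3 - (m*m + m*T) = 3 - (m**2 + T*m) = 3 + (-m**2 - T*m) = 3 - m**2 - T*m)
115*(l(-6, 8) - 91) = 115*((3 - 1*(-6)**2 - 1*8*(-6)) - 91) = 115*((3 - 1*36 + 48) - 91) = 115*((3 - 36 + 48) - 91) = 115*(15 - 91) = 115*(-76) = -8740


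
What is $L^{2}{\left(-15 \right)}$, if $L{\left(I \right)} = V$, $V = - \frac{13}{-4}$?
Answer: $\frac{169}{16} \approx 10.563$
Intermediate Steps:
$V = \frac{13}{4}$ ($V = \left(-13\right) \left(- \frac{1}{4}\right) = \frac{13}{4} \approx 3.25$)
$L{\left(I \right)} = \frac{13}{4}$
$L^{2}{\left(-15 \right)} = \left(\frac{13}{4}\right)^{2} = \frac{169}{16}$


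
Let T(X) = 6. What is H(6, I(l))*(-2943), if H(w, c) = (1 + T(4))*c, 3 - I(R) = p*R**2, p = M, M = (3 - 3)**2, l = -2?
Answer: -61803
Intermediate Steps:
M = 0 (M = 0**2 = 0)
p = 0
I(R) = 3 (I(R) = 3 - 0*R**2 = 3 - 1*0 = 3 + 0 = 3)
H(w, c) = 7*c (H(w, c) = (1 + 6)*c = 7*c)
H(6, I(l))*(-2943) = (7*3)*(-2943) = 21*(-2943) = -61803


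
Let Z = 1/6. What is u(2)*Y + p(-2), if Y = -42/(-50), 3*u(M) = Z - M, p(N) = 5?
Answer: 673/150 ≈ 4.4867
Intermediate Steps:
Z = ⅙ ≈ 0.16667
u(M) = 1/18 - M/3 (u(M) = (⅙ - M)/3 = 1/18 - M/3)
Y = 21/25 (Y = -42*(-1/50) = 21/25 ≈ 0.84000)
u(2)*Y + p(-2) = (1/18 - ⅓*2)*(21/25) + 5 = (1/18 - ⅔)*(21/25) + 5 = -11/18*21/25 + 5 = -77/150 + 5 = 673/150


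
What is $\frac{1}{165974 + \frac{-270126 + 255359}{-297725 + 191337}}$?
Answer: $\frac{106388}{17657656679} \approx 6.025 \cdot 10^{-6}$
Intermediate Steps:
$\frac{1}{165974 + \frac{-270126 + 255359}{-297725 + 191337}} = \frac{1}{165974 - \frac{14767}{-106388}} = \frac{1}{165974 - - \frac{14767}{106388}} = \frac{1}{165974 + \frac{14767}{106388}} = \frac{1}{\frac{17657656679}{106388}} = \frac{106388}{17657656679}$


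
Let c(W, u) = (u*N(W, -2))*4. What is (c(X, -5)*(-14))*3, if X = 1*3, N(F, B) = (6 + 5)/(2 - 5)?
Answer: -3080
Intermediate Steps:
N(F, B) = -11/3 (N(F, B) = 11/(-3) = 11*(-⅓) = -11/3)
X = 3
c(W, u) = -44*u/3 (c(W, u) = (u*(-11/3))*4 = -11*u/3*4 = -44*u/3)
(c(X, -5)*(-14))*3 = (-44/3*(-5)*(-14))*3 = ((220/3)*(-14))*3 = -3080/3*3 = -3080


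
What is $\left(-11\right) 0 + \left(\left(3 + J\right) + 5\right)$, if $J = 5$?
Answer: $13$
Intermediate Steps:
$\left(-11\right) 0 + \left(\left(3 + J\right) + 5\right) = \left(-11\right) 0 + \left(\left(3 + 5\right) + 5\right) = 0 + \left(8 + 5\right) = 0 + 13 = 13$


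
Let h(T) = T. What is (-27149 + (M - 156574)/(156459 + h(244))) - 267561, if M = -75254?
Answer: -46182172958/156703 ≈ -2.9471e+5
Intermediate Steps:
(-27149 + (M - 156574)/(156459 + h(244))) - 267561 = (-27149 + (-75254 - 156574)/(156459 + 244)) - 267561 = (-27149 - 231828/156703) - 267561 = -4254561575/156703 - 267561 = -46182172958/156703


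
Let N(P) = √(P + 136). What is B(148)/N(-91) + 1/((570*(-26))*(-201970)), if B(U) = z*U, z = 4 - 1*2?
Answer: 1/2993195400 + 296*√5/15 ≈ 44.125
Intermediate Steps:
z = 2 (z = 4 - 2 = 2)
N(P) = √(136 + P)
B(U) = 2*U
B(148)/N(-91) + 1/((570*(-26))*(-201970)) = (2*148)/(√(136 - 91)) + 1/((570*(-26))*(-201970)) = 296/(√45) - 1/201970/(-14820) = 296/((3*√5)) - 1/14820*(-1/201970) = 296*(√5/15) + 1/2993195400 = 296*√5/15 + 1/2993195400 = 1/2993195400 + 296*√5/15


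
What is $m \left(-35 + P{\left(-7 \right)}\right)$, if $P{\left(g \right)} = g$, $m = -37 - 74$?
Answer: $4662$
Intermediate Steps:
$m = -111$ ($m = -37 - 74 = -111$)
$m \left(-35 + P{\left(-7 \right)}\right) = - 111 \left(-35 - 7\right) = \left(-111\right) \left(-42\right) = 4662$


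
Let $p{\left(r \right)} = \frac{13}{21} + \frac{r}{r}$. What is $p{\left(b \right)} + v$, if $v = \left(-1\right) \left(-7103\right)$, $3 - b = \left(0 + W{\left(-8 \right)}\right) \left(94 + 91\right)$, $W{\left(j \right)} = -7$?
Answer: $\frac{149197}{21} \approx 7104.6$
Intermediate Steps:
$b = 1298$ ($b = 3 - \left(0 - 7\right) \left(94 + 91\right) = 3 - \left(-7\right) 185 = 3 - -1295 = 3 + 1295 = 1298$)
$p{\left(r \right)} = \frac{34}{21}$ ($p{\left(r \right)} = 13 \cdot \frac{1}{21} + 1 = \frac{13}{21} + 1 = \frac{34}{21}$)
$v = 7103$
$p{\left(b \right)} + v = \frac{34}{21} + 7103 = \frac{149197}{21}$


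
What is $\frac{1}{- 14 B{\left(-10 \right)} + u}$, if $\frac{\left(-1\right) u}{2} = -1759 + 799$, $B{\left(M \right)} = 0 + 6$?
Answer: $\frac{1}{1836} \approx 0.00054466$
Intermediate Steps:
$B{\left(M \right)} = 6$
$u = 1920$ ($u = - 2 \left(-1759 + 799\right) = \left(-2\right) \left(-960\right) = 1920$)
$\frac{1}{- 14 B{\left(-10 \right)} + u} = \frac{1}{\left(-14\right) 6 + 1920} = \frac{1}{-84 + 1920} = \frac{1}{1836}$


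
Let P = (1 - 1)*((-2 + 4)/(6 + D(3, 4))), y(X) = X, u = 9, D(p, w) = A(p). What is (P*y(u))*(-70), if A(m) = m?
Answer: 0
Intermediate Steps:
D(p, w) = p
P = 0 (P = (1 - 1)*((-2 + 4)/(6 + 3)) = 0*(2/9) = 0)
(P*y(u))*(-70) = (0*9)*(-70) = 0*(-70) = 0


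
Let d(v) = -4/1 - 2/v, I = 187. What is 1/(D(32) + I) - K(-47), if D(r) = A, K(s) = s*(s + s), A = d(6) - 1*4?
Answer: -2368045/536 ≈ -4418.0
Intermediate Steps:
d(v) = -4 - 2/v (d(v) = -4*1 - 2/v = -4 - 2/v)
A = -25/3 (A = (-4 - 2/6) - 1*4 = (-4 - 2*⅙) - 4 = (-4 - ⅓) - 4 = -13/3 - 4 = -25/3 ≈ -8.3333)
K(s) = 2*s² (K(s) = s*(2*s) = 2*s²)
D(r) = -25/3
1/(D(32) + I) - K(-47) = 1/(-25/3 + 187) - 2*(-47)² = 1/(536/3) - 2*2209 = 3/536 - 1*4418 = 3/536 - 4418 = -2368045/536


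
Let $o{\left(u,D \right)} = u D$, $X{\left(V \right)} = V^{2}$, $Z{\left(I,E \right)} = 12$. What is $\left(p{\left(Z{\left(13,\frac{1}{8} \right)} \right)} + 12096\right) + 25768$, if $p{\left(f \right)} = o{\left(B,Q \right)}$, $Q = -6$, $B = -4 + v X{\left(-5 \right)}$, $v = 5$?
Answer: $37138$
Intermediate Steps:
$B = 121$ ($B = -4 + 5 \left(-5\right)^{2} = -4 + 5 \cdot 25 = -4 + 125 = 121$)
$o{\left(u,D \right)} = D u$
$p{\left(f \right)} = -726$ ($p{\left(f \right)} = \left(-6\right) 121 = -726$)
$\left(p{\left(Z{\left(13,\frac{1}{8} \right)} \right)} + 12096\right) + 25768 = \left(-726 + 12096\right) + 25768 = 11370 + 25768 = 37138$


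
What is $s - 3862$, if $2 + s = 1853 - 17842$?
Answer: $-19853$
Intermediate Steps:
$s = -15991$ ($s = -2 + \left(1853 - 17842\right) = -2 - 15989 = -15991$)
$s - 3862 = -15991 - 3862 = -19853$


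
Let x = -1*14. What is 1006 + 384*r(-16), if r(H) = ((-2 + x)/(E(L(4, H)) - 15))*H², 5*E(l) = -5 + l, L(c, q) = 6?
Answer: 3969382/37 ≈ 1.0728e+5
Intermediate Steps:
E(l) = -1 + l/5 (E(l) = (-5 + l)/5 = -1 + l/5)
x = -14
r(H) = 40*H²/37 (r(H) = ((-2 - 14)/((-1 + (⅕)*6) - 15))*H² = (-16/((-1 + 6/5) - 15))*H² = (-16/(⅕ - 15))*H² = (-16/(-74/5))*H² = (-16*(-5/74))*H² = 40*H²/37)
1006 + 384*r(-16) = 1006 + 384*((40/37)*(-16)²) = 1006 + 384*((40/37)*256) = 1006 + 384*(10240/37) = 1006 + 3932160/37 = 3969382/37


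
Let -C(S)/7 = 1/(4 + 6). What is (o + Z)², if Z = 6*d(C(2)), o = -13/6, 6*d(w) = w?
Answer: 1849/225 ≈ 8.2178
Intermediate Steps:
C(S) = -7/10 (C(S) = -7/(4 + 6) = -7/10)
d(w) = w/6
o = -13/6 (o = -13*⅙ = -13/6 ≈ -2.1667)
Z = -7/10 (Z = 6*((⅙)*(-7/10)) = 6*(-7/60) = -7/10 ≈ -0.70000)
(o + Z)² = (-13/6 - 7/10)² = (-43/15)² = 1849/225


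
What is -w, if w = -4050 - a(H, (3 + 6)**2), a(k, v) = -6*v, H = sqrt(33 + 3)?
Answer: 3564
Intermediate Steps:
H = 6 (H = sqrt(36) = 6)
w = -3564 (w = -4050 - (-6)*(3 + 6)**2 = -4050 - (-6)*9**2 = -4050 - (-6)*81 = -4050 - 1*(-486) = -4050 + 486 = -3564)
-w = -1*(-3564) = 3564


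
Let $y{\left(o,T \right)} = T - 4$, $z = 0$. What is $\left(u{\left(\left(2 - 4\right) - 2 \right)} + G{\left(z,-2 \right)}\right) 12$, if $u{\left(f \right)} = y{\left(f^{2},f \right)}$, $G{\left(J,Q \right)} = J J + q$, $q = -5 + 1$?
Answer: $-144$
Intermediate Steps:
$q = -4$
$G{\left(J,Q \right)} = -4 + J^{2}$ ($G{\left(J,Q \right)} = J J - 4 = J^{2} - 4 = -4 + J^{2}$)
$y{\left(o,T \right)} = -4 + T$
$u{\left(f \right)} = -4 + f$
$\left(u{\left(\left(2 - 4\right) - 2 \right)} + G{\left(z,-2 \right)}\right) 12 = \left(\left(-4 + \left(\left(2 - 4\right) - 2\right)\right) - \left(4 - 0^{2}\right)\right) 12 = \left(\left(-4 - 4\right) + \left(-4 + 0\right)\right) 12 = \left(\left(-4 - 4\right) - 4\right) 12 = \left(-8 - 4\right) 12 = \left(-12\right) 12 = -144$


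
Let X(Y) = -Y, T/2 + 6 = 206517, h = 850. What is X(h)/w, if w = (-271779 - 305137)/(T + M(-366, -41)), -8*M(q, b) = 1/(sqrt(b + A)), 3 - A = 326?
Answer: 4619325/7591 + 425*I*sqrt(91)/419994848 ≈ 608.53 + 9.6531e-6*I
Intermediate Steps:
A = -323 (A = 3 - 1*326 = 3 - 326 = -323)
T = 413022 (T = -12 + 2*206517 = -12 + 413034 = 413022)
M(q, b) = -1/(8*sqrt(-323 + b)) (M(q, b) = -1/(8*sqrt(b - 323)) = -1/(8*sqrt(-323 + b)))
w = -576916/(413022 + I*sqrt(91)/1456) (w = (-271779 - 305137)/(413022 - 1/(8*sqrt(-323 - 41))) = -576916/(413022 - (-1)*I*sqrt(91)/1456) = -576916/(413022 + I*sqrt(91)/1456) ≈ -1.3968 + 2.2158e-8*I)
X(h)/w = (-1*850)/(-5550947587540992/3973998770187265 + 9230656*I*sqrt(91)/3973998770187265) = -850/(-5550947587540992/3973998770187265 + 9230656*I*sqrt(91)/3973998770187265)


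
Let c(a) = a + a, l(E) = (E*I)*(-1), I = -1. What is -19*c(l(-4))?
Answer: 152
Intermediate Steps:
l(E) = E (l(E) = (E*(-1))*(-1) = -E*(-1) = E)
c(a) = 2*a
-19*c(l(-4)) = -38*(-4) = -19*(-8) = 152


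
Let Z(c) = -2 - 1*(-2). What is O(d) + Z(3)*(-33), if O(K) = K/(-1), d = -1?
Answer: 1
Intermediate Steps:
O(K) = -K (O(K) = K*(-1) = -K)
Z(c) = 0 (Z(c) = -2 + 2 = 0)
O(d) + Z(3)*(-33) = -1*(-1) + 0*(-33) = 1 + 0 = 1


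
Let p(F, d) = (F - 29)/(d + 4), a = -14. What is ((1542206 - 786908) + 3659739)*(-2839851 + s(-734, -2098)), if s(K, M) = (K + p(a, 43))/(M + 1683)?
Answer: -244554458906400918/19505 ≈ -1.2538e+13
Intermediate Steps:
p(F, d) = (-29 + F)/(4 + d)
s(K, M) = (-43/47 + K)/(1683 + M) (s(K, M) = (K + (-29 - 14)/(4 + 43))/(M + 1683) = (K - 43/47)/(1683 + M) = (-43/47 + K)/(1683 + M))
((1542206 - 786908) + 3659739)*(-2839851 + s(-734, -2098)) = ((1542206 - 786908) + 3659739)*(-2839851 + (-43/47 - 734)/(1683 - 2098)) = (755298 + 3659739)*(-2839851 - 34541/47/(-415)) = 4415037*(-2839851 - 1/415*(-34541/47)) = 4415037*(-2839851 + 34541/19505) = 4415037*(-55391259214/19505) = -244554458906400918/19505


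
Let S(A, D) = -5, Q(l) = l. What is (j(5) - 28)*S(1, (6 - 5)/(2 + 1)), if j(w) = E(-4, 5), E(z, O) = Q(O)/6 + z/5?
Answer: 839/6 ≈ 139.83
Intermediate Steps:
E(z, O) = z/5 + O/6 (E(z, O) = O/6 + z/5 = z/5 + O/6)
j(w) = 1/30 (j(w) = (1/5)*(-4) + (1/6)*5 = -4/5 + 5/6 = 1/30)
(j(5) - 28)*S(1, (6 - 5)/(2 + 1)) = (1/30 - 28)*(-5) = -839/30*(-5) = 839/6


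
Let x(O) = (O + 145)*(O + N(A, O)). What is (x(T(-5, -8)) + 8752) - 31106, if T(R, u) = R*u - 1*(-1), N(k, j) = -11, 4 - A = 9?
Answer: -16774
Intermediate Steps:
A = -5 (A = 4 - 1*9 = 4 - 9 = -5)
T(R, u) = 1 + R*u (T(R, u) = R*u + 1 = 1 + R*u)
x(O) = (-11 + O)*(145 + O) (x(O) = (O + 145)*(O - 11) = (145 + O)*(-11 + O) = (-11 + O)*(145 + O))
(x(T(-5, -8)) + 8752) - 31106 = ((-1595 + (1 - 5*(-8))² + 134*(1 - 5*(-8))) + 8752) - 31106 = ((-1595 + (1 + 40)² + 134*(1 + 40)) + 8752) - 31106 = ((-1595 + 41² + 134*41) + 8752) - 31106 = ((-1595 + 1681 + 5494) + 8752) - 31106 = (5580 + 8752) - 31106 = 14332 - 31106 = -16774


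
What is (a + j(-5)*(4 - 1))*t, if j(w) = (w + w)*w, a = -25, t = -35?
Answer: -4375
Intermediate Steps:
j(w) = 2*w² (j(w) = (2*w)*w = 2*w²)
(a + j(-5)*(4 - 1))*t = (-25 + (2*(-5)²)*(4 - 1))*(-35) = (-25 + (2*25)*3)*(-35) = (-25 + 50*3)*(-35) = (-25 + 150)*(-35) = 125*(-35) = -4375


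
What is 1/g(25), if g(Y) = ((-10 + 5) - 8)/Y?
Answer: -25/13 ≈ -1.9231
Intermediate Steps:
g(Y) = -13/Y (g(Y) = (-5 - 8)/Y = -13/Y)
1/g(25) = 1/(-13/25) = -25/13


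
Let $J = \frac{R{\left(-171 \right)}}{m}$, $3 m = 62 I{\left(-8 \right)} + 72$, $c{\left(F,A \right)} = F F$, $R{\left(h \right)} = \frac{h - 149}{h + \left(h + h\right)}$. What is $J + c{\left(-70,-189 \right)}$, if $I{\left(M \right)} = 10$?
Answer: $\frac{144956780}{29583} \approx 4900.0$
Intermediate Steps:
$R{\left(h \right)} = \frac{-149 + h}{3 h}$ ($R{\left(h \right)} = \frac{-149 + h}{h + 2 h} = \frac{-149 + h}{3 h}$)
$c{\left(F,A \right)} = F^{2}$
$m = \frac{692}{3}$ ($m = \frac{62 \cdot 10 + 72}{3} = \frac{620 + 72}{3} = \frac{1}{3} \cdot 692 = \frac{692}{3} \approx 230.67$)
$J = \frac{80}{29583}$ ($J = \frac{\frac{1}{3} \frac{1}{-171} \left(-149 - 171\right)}{\frac{692}{3}} = \frac{1}{3} \left(- \frac{1}{171}\right) \left(-320\right) \frac{3}{692} = \frac{320}{513} \cdot \frac{3}{692} = \frac{80}{29583} \approx 0.0027043$)
$J + c{\left(-70,-189 \right)} = \frac{80}{29583} + \left(-70\right)^{2} = \frac{80}{29583} + 4900 = \frac{144956780}{29583}$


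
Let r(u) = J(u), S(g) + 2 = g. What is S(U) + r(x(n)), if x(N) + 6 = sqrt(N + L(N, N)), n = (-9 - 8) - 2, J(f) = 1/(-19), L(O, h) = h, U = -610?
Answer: -11629/19 ≈ -612.05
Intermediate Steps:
S(g) = -2 + g
J(f) = -1/19
n = -19 (n = -17 - 2 = -19)
x(N) = -6 + sqrt(2)*sqrt(N) (x(N) = -6 + sqrt(N + N) = -6 + sqrt(2*N) = -6 + sqrt(2)*sqrt(N))
r(u) = -1/19
S(U) + r(x(n)) = (-2 - 610) - 1/19 = -612 - 1/19 = -11629/19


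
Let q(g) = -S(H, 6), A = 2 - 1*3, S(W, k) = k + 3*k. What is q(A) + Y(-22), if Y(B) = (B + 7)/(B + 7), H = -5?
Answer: -23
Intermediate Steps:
Y(B) = 1 (Y(B) = (7 + B)/(7 + B) = 1)
S(W, k) = 4*k
A = -1 (A = 2 - 3 = -1)
q(g) = -24 (q(g) = -4*6 = -1*24 = -24)
q(A) + Y(-22) = -24 + 1 = -23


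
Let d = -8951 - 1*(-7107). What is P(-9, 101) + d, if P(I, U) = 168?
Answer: -1676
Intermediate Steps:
d = -1844 (d = -8951 + 7107 = -1844)
P(-9, 101) + d = 168 - 1844 = -1676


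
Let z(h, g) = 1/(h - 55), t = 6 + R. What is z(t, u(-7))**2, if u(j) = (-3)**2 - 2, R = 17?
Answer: 1/1024 ≈ 0.00097656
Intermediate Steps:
u(j) = 7 (u(j) = 9 - 2 = 7)
t = 23 (t = 6 + 17 = 23)
z(h, g) = 1/(-55 + h)
z(t, u(-7))**2 = (1/(-55 + 23))**2 = (1/(-32))**2 = (-1/32)**2 = 1/1024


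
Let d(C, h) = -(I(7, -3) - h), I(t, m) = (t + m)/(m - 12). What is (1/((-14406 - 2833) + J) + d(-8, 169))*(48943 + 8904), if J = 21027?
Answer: 556357810709/56820 ≈ 9.7916e+6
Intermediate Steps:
I(t, m) = (m + t)/(-12 + m)
d(C, h) = 4/15 + h (d(C, h) = -((-3 + 7)/(-12 - 3) - h) = -(4/(-15) - h) = -(-1/15*4 - h) = -(-4/15 - h) = 4/15 + h)
(1/((-14406 - 2833) + J) + d(-8, 169))*(48943 + 8904) = (1/((-14406 - 2833) + 21027) + (4/15 + 169))*(48943 + 8904) = (1/(-17239 + 21027) + 2539/15)*57847 = (1/3788 + 2539/15)*57847 = (9617747/56820)*57847 = 556357810709/56820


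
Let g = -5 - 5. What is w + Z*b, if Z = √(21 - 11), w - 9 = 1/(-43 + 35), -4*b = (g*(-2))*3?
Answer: 71/8 - 15*√10 ≈ -38.559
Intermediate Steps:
g = -10
b = -15 (b = -(-10*(-2))*3/4 = -5*3 = -¼*60 = -15)
w = 71/8 (w = 9 + 1/(-43 + 35) = 9 + 1/(-8) = 9 - ⅛ = 71/8 ≈ 8.8750)
Z = √10 ≈ 3.1623
w + Z*b = 71/8 + √10*(-15) = 71/8 - 15*√10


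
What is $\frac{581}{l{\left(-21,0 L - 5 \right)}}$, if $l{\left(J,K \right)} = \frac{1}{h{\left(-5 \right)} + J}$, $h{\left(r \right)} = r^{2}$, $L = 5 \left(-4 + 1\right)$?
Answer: $2324$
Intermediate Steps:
$L = -15$ ($L = 5 \left(-3\right) = -15$)
$l{\left(J,K \right)} = \frac{1}{25 + J}$ ($l{\left(J,K \right)} = \frac{1}{\left(-5\right)^{2} + J} = \frac{1}{25 + J}$)
$\frac{581}{l{\left(-21,0 L - 5 \right)}} = \frac{581}{\frac{1}{25 - 21}} = \frac{581}{\frac{1}{4}} = 581 \frac{1}{\frac{1}{4}} = 581 \cdot 4 = 2324$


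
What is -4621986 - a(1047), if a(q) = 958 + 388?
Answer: -4623332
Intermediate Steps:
a(q) = 1346
-4621986 - a(1047) = -4621986 - 1*1346 = -4621986 - 1346 = -4623332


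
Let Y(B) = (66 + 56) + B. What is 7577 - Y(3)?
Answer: 7452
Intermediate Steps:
Y(B) = 122 + B
7577 - Y(3) = 7577 - (122 + 3) = 7577 - 1*125 = 7577 - 125 = 7452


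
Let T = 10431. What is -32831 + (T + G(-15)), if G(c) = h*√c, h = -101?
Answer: -22400 - 101*I*√15 ≈ -22400.0 - 391.17*I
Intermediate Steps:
G(c) = -101*√c
-32831 + (T + G(-15)) = -32831 + (10431 - 101*I*√15) = -22400 - 101*I*√15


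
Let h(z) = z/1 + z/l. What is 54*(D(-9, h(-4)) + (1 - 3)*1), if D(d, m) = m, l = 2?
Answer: -432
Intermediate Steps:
h(z) = 3*z/2 (h(z) = z/1 + z/2 = z*1 + z*(1/2) = z + z/2 = 3*z/2)
54*(D(-9, h(-4)) + (1 - 3)*1) = 54*((3/2)*(-4) + (1 - 3)*1) = 54*(-6 - 2*1) = 54*(-6 - 2) = 54*(-8) = -432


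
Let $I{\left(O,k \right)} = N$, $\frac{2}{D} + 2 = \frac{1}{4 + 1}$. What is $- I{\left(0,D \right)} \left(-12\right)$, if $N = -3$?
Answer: $-36$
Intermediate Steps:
$D = - \frac{10}{9}$ ($D = \frac{2}{-2 + \frac{1}{4 + 1}} = \frac{2}{-2 + \frac{1}{5}} = \frac{2}{- \frac{9}{5}} = 2 \left(- \frac{5}{9}\right) = - \frac{10}{9} \approx -1.1111$)
$I{\left(O,k \right)} = -3$
$- I{\left(0,D \right)} \left(-12\right) = \left(-1\right) \left(-3\right) \left(-12\right) = 3 \left(-12\right) = -36$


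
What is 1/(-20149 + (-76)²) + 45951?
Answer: 660453722/14373 ≈ 45951.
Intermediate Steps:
1/(-20149 + (-76)²) + 45951 = 1/(-20149 + 5776) + 45951 = 1/(-14373) + 45951 = -1/14373 + 45951 = 660453722/14373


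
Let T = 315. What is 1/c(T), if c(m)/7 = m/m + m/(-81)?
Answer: -9/182 ≈ -0.049451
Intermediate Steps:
c(m) = 7 - 7*m/81 (c(m) = 7*(m/m + m/(-81)) = 7*(1 + m*(-1/81)) = 7*(1 - m/81) = 7 - 7*m/81)
1/c(T) = 1/(7 - 7/81*315) = 1/(7 - 245/9) = 1/(-182/9) = -9/182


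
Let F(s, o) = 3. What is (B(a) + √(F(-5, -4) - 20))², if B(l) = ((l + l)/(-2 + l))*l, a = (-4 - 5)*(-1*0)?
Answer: -17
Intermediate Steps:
a = 0 (a = -9*0 = 0)
B(l) = 2*l²/(-2 + l) (B(l) = ((2*l)/(-2 + l))*l = (2*l/(-2 + l))*l = 2*l²/(-2 + l))
(B(a) + √(F(-5, -4) - 20))² = (2*0²/(-2 + 0) + √(3 - 20))² = (2*0/(-2) + √(-17))² = (2*0*(-½) + I*√17)² = (0 + I*√17)² = (I*√17)² = -17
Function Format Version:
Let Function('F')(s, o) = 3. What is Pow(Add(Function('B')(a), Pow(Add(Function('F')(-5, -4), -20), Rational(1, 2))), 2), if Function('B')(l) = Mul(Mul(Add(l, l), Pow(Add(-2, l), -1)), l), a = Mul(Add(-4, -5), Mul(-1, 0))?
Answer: -17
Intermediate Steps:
a = 0 (a = Mul(-9, 0) = 0)
Function('B')(l) = Mul(2, Pow(l, 2), Pow(Add(-2, l), -1)) (Function('B')(l) = Mul(Mul(Mul(2, l), Pow(Add(-2, l), -1)), l) = Mul(Mul(2, l, Pow(Add(-2, l), -1)), l) = Mul(2, Pow(l, 2), Pow(Add(-2, l), -1)))
Pow(Add(Function('B')(a), Pow(Add(Function('F')(-5, -4), -20), Rational(1, 2))), 2) = Pow(Add(Mul(2, Pow(0, 2), Pow(Add(-2, 0), -1)), Pow(Add(3, -20), Rational(1, 2))), 2) = Pow(Add(Mul(2, 0, Pow(-2, -1)), Pow(-17, Rational(1, 2))), 2) = Pow(Add(Mul(2, 0, Rational(-1, 2)), Mul(I, Pow(17, Rational(1, 2)))), 2) = Pow(Add(0, Mul(I, Pow(17, Rational(1, 2)))), 2) = Pow(Mul(I, Pow(17, Rational(1, 2))), 2) = -17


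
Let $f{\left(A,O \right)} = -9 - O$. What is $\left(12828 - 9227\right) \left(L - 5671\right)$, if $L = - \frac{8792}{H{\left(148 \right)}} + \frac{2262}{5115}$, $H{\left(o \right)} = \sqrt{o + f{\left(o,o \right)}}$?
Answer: $- \frac{34815551901}{1705} + \frac{31659992 i}{3} \approx -2.042 \cdot 10^{7} + 1.0553 \cdot 10^{7} i$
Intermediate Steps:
$H{\left(o \right)} = 3 i$ ($H{\left(o \right)} = \sqrt{o - \left(9 + o\right)} = \sqrt{-9} = 3 i$)
$L = \frac{754}{1705} + \frac{8792 i}{3}$ ($L = - \frac{8792}{3 i} + \frac{2262}{5115} = - 8792 \left(- \frac{i}{3}\right) + 2262 \cdot \frac{1}{5115} = \frac{8792 i}{3} + \frac{754}{1705} = \frac{754}{1705} + \frac{8792 i}{3} \approx 0.44223 + 2930.7 i$)
$\left(12828 - 9227\right) \left(L - 5671\right) = \left(12828 - 9227\right) \left(\left(\frac{754}{1705} + \frac{8792 i}{3}\right) - 5671\right) = 3601 \left(- \frac{9668301}{1705} + \frac{8792 i}{3}\right) = - \frac{34815551901}{1705} + \frac{31659992 i}{3}$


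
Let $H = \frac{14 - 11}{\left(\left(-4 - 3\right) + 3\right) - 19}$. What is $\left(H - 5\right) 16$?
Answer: $- \frac{1888}{23} \approx -82.087$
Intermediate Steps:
$H = - \frac{3}{23}$ ($H = \frac{3}{\left(-7 + 3\right) - 19} = \frac{3}{-4 - 19} = \frac{3}{-23} = 3 \left(- \frac{1}{23}\right) = - \frac{3}{23} \approx -0.13043$)
$\left(H - 5\right) 16 = \left(- \frac{3}{23} - 5\right) 16 = \left(- \frac{118}{23}\right) 16 = - \frac{1888}{23}$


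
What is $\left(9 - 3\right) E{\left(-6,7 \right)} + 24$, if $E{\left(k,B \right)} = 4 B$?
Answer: $192$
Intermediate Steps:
$\left(9 - 3\right) E{\left(-6,7 \right)} + 24 = \left(9 - 3\right) 4 \cdot 7 + 24 = 6 \cdot 28 + 24 = 168 + 24 = 192$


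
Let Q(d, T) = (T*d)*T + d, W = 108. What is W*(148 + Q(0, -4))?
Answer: 15984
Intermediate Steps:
Q(d, T) = d + d*T**2 (Q(d, T) = d*T**2 + d = d + d*T**2)
W*(148 + Q(0, -4)) = 108*(148 + 0*(1 + (-4)**2)) = 108*(148 + 0*(1 + 16)) = 108*(148 + 0*17) = 108*(148 + 0) = 108*148 = 15984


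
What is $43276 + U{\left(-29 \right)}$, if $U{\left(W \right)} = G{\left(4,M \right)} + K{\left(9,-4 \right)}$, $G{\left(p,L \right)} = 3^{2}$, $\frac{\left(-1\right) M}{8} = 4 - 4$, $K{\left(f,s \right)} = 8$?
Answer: $43293$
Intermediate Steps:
$M = 0$ ($M = - 8 \left(4 - 4\right) = \left(-8\right) 0 = 0$)
$G{\left(p,L \right)} = 9$
$U{\left(W \right)} = 17$ ($U{\left(W \right)} = 9 + 8 = 17$)
$43276 + U{\left(-29 \right)} = 43276 + 17 = 43293$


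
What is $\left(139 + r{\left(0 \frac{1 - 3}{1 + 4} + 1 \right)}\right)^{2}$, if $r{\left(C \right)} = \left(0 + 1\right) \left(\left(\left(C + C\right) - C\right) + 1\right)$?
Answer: $19881$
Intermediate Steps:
$r{\left(C \right)} = 1 + C$ ($r{\left(C \right)} = 1 \left(\left(2 C - C\right) + 1\right) = 1 \left(C + 1\right) = 1 \left(1 + C\right) = 1 + C$)
$\left(139 + r{\left(0 \frac{1 - 3}{1 + 4} + 1 \right)}\right)^{2} = \left(139 + \left(1 + \left(0 \frac{1 - 3}{1 + 4} + 1\right)\right)\right)^{2} = \left(139 + \left(1 + \left(0 \left(- \frac{2}{5}\right) + 1\right)\right)\right)^{2} = \left(139 + \left(1 + \left(0 + 1\right)\right)\right)^{2} = \left(139 + \left(1 + 1\right)\right)^{2} = \left(139 + 2\right)^{2} = 141^{2} = 19881$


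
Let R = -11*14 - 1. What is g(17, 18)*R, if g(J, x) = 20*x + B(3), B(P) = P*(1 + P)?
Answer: -57660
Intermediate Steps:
g(J, x) = 12 + 20*x (g(J, x) = 20*x + 3*(1 + 3) = 20*x + 3*4 = 20*x + 12 = 12 + 20*x)
R = -155 (R = -154 - 1 = -155)
g(17, 18)*R = (12 + 20*18)*(-155) = (12 + 360)*(-155) = 372*(-155) = -57660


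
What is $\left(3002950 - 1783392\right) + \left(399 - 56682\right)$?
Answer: $1163275$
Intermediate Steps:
$\left(3002950 - 1783392\right) + \left(399 - 56682\right) = 1219558 + \left(399 - 56682\right) = 1219558 - 56283 = 1163275$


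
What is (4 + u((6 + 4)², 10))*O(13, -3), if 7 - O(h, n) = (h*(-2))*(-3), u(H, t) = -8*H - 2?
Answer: 56658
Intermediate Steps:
u(H, t) = -2 - 8*H
O(h, n) = 7 - 6*h (O(h, n) = 7 - h*(-2)*(-3) = 7 - (-2*h)*(-3) = 7 - 6*h)
(4 + u((6 + 4)², 10))*O(13, -3) = (4 + (-2 - 8*(6 + 4)²))*(7 - 6*13) = (4 + (-2 - 8*10²))*(7 - 78) = (4 + (-2 - 8*100))*(-71) = (4 + (-2 - 800))*(-71) = (4 - 802)*(-71) = -798*(-71) = 56658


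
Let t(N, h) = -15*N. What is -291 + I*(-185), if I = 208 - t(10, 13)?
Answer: -66521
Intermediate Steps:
I = 358 (I = 208 - (-15)*10 = 208 - 1*(-150) = 208 + 150 = 358)
-291 + I*(-185) = -291 + 358*(-185) = -291 - 66230 = -66521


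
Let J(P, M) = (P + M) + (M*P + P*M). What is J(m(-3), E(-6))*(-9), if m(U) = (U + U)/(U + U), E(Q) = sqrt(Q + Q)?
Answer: -9 - 54*I*sqrt(3) ≈ -9.0 - 93.531*I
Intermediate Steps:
E(Q) = sqrt(2)*sqrt(Q) (E(Q) = sqrt(2*Q) = sqrt(2)*sqrt(Q))
m(U) = 1 (m(U) = (2*U)/((2*U)) = (2*U)*(1/(2*U)) = 1)
J(P, M) = M + P + 2*M*P (J(P, M) = (M + P) + (M*P + M*P) = (M + P) + 2*M*P = M + P + 2*M*P)
J(m(-3), E(-6))*(-9) = (sqrt(2)*sqrt(-6) + 1 + 2*(sqrt(2)*sqrt(-6))*1)*(-9) = (sqrt(2)*(I*sqrt(6)) + 1 + 2*(sqrt(2)*(I*sqrt(6)))*1)*(-9) = (2*I*sqrt(3) + 1 + 2*(2*I*sqrt(3))*1)*(-9) = (2*I*sqrt(3) + 1 + 4*I*sqrt(3))*(-9) = (1 + 6*I*sqrt(3))*(-9) = -9 - 54*I*sqrt(3)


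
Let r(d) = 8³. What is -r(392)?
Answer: -512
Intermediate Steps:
r(d) = 512
-r(392) = -1*512 = -512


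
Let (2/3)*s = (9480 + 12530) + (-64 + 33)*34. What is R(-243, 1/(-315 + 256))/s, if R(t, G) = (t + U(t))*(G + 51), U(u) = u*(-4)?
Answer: 365472/309101 ≈ 1.1824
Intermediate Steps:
U(u) = -4*u
R(t, G) = -3*t*(51 + G) (R(t, G) = (t - 4*t)*(G + 51) = (-3*t)*(51 + G) = -3*t*(51 + G))
s = 31434 (s = 3*((9480 + 12530) + (-64 + 33)*34)/2 = 3*(22010 - 31*34)/2 = 3*(22010 - 1054)/2 = (3/2)*20956 = 31434)
R(-243, 1/(-315 + 256))/s = (3*(-243)*(-51 - 1/(-315 + 256)))/31434 = (3*(-243)*(-51 - 1/(-59)))*(1/31434) = (3*(-243)*(-51 - 1*(-1/59)))*(1/31434) = (3*(-243)*(-51 + 1/59))*(1/31434) = (3*(-243)*(-3008/59))*(1/31434) = (2192832/59)*(1/31434) = 365472/309101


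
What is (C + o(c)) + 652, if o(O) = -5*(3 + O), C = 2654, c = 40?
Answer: 3091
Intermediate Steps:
o(O) = -15 - 5*O
(C + o(c)) + 652 = (2654 + (-15 - 5*40)) + 652 = (2654 + (-15 - 200)) + 652 = (2654 - 215) + 652 = 2439 + 652 = 3091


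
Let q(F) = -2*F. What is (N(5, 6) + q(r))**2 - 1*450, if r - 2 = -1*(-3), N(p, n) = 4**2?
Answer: -414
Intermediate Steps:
N(p, n) = 16
r = 5 (r = 2 - 1*(-3) = 2 + 3 = 5)
(N(5, 6) + q(r))**2 - 1*450 = (16 - 2*5)**2 - 1*450 = (16 - 10)**2 - 450 = 6**2 - 450 = 36 - 450 = -414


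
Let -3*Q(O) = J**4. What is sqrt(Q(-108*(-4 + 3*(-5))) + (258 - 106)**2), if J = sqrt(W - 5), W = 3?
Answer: 2*sqrt(51981)/3 ≈ 152.00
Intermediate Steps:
J = I*sqrt(2) (J = sqrt(3 - 5) = sqrt(-2) = I*sqrt(2) ≈ 1.4142*I)
Q(O) = -4/3 (Q(O) = -(I*sqrt(2))**4/3 = -1/3*4 = -4/3)
sqrt(Q(-108*(-4 + 3*(-5))) + (258 - 106)**2) = sqrt(-4/3 + (258 - 106)**2) = sqrt(-4/3 + 152**2) = sqrt(-4/3 + 23104) = sqrt(69308/3) = 2*sqrt(51981)/3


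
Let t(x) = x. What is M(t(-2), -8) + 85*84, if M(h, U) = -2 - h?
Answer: 7140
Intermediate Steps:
M(t(-2), -8) + 85*84 = (-2 - 1*(-2)) + 85*84 = (-2 + 2) + 7140 = 0 + 7140 = 7140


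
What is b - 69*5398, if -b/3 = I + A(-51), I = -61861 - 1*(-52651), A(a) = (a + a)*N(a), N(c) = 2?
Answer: -344220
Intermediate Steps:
A(a) = 4*a (A(a) = (a + a)*2 = (2*a)*2 = 4*a)
I = -9210 (I = -61861 + 52651 = -9210)
b = 28242 (b = -3*(-9210 + 4*(-51)) = -3*(-9210 - 204) = -3*(-9414) = 28242)
b - 69*5398 = 28242 - 69*5398 = 28242 - 1*372462 = 28242 - 372462 = -344220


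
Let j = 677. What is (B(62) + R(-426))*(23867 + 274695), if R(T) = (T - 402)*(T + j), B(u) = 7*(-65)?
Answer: -62185389046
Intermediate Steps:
B(u) = -455
R(T) = (-402 + T)*(677 + T) (R(T) = (T - 402)*(T + 677) = (-402 + T)*(677 + T))
(B(62) + R(-426))*(23867 + 274695) = (-455 + (-272154 + (-426)**2 + 275*(-426)))*(23867 + 274695) = (-455 + (-272154 + 181476 - 117150))*298562 = (-455 - 207828)*298562 = -208283*298562 = -62185389046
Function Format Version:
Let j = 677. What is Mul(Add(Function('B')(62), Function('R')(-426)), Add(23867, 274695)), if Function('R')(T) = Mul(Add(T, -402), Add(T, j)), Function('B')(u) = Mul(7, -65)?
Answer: -62185389046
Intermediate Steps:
Function('B')(u) = -455
Function('R')(T) = Mul(Add(-402, T), Add(677, T)) (Function('R')(T) = Mul(Add(T, -402), Add(T, 677)) = Mul(Add(-402, T), Add(677, T)))
Mul(Add(Function('B')(62), Function('R')(-426)), Add(23867, 274695)) = Mul(Add(-455, Add(-272154, Pow(-426, 2), Mul(275, -426))), Add(23867, 274695)) = Mul(Add(-455, Add(-272154, 181476, -117150)), 298562) = Mul(Add(-455, -207828), 298562) = Mul(-208283, 298562) = -62185389046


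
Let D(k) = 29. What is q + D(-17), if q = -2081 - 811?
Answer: -2863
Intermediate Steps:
q = -2892
q + D(-17) = -2892 + 29 = -2863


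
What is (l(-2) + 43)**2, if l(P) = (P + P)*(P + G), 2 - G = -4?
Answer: 729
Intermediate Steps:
G = 6 (G = 2 - 1*(-4) = 2 + 4 = 6)
l(P) = 2*P*(6 + P) (l(P) = (P + P)*(P + 6) = (2*P)*(6 + P) = 2*P*(6 + P))
(l(-2) + 43)**2 = (2*(-2)*(6 - 2) + 43)**2 = (2*(-2)*4 + 43)**2 = (-16 + 43)**2 = 27**2 = 729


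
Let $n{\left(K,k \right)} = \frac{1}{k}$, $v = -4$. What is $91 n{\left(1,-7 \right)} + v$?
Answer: $-17$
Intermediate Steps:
$91 n{\left(1,-7 \right)} + v = \frac{91}{-7} - 4 = 91 \left(- \frac{1}{7}\right) - 4 = -13 - 4 = -17$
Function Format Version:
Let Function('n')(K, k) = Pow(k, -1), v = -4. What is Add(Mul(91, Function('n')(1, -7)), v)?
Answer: -17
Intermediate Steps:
Add(Mul(91, Function('n')(1, -7)), v) = Add(Mul(91, Pow(-7, -1)), -4) = Add(Mul(91, Rational(-1, 7)), -4) = Add(-13, -4) = -17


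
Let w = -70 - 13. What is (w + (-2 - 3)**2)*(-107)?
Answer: 6206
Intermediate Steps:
w = -83
(w + (-2 - 3)**2)*(-107) = (-83 + (-2 - 3)**2)*(-107) = (-83 + (-5)**2)*(-107) = (-83 + 25)*(-107) = -58*(-107) = 6206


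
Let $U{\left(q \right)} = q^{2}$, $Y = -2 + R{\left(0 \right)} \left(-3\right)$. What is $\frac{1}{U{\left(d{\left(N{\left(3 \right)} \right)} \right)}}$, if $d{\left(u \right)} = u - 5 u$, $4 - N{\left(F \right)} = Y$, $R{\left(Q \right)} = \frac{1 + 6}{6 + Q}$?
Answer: $\frac{1}{1444} \approx 0.00069252$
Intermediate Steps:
$R{\left(Q \right)} = \frac{7}{6 + Q}$
$Y = - \frac{11}{2}$ ($Y = -2 + \frac{7}{6 + 0} \left(-3\right) = -2 + \frac{7}{6} \left(-3\right) = -2 - \frac{7}{2} = - \frac{11}{2} \approx -5.5$)
$N{\left(F \right)} = \frac{19}{2}$ ($N{\left(F \right)} = 4 - - \frac{11}{2} = 4 + \frac{11}{2} = \frac{19}{2}$)
$d{\left(u \right)} = - 4 u$
$\frac{1}{U{\left(d{\left(N{\left(3 \right)} \right)} \right)}} = \frac{1}{\left(\left(-4\right) \frac{19}{2}\right)^{2}} = \frac{1}{\left(-38\right)^{2}} = \frac{1}{1444}$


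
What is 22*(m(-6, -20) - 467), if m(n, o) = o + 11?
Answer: -10472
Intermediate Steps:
m(n, o) = 11 + o
22*(m(-6, -20) - 467) = 22*((11 - 20) - 467) = 22*(-9 - 467) = 22*(-476) = -10472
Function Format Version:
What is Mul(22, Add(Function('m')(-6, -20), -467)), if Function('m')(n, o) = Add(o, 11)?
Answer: -10472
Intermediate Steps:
Function('m')(n, o) = Add(11, o)
Mul(22, Add(Function('m')(-6, -20), -467)) = Mul(22, Add(Add(11, -20), -467)) = Mul(22, Add(-9, -467)) = Mul(22, -476) = -10472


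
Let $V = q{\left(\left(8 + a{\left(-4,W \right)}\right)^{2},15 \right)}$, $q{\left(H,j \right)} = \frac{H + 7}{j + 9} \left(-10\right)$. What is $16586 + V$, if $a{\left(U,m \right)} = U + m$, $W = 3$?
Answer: $\frac{49688}{3} \approx 16563.0$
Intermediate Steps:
$q{\left(H,j \right)} = - \frac{10 \left(7 + H\right)}{9 + j}$ ($q{\left(H,j \right)} = \frac{7 + H}{9 + j} \left(-10\right) = - \frac{10 \left(7 + H\right)}{9 + j}$)
$V = - \frac{70}{3}$ ($V = \frac{10 \left(-7 - \left(8 + \left(-4 + 3\right)\right)^{2}\right)}{9 + 15} = \frac{10 \left(-7 - \left(8 - 1\right)^{2}\right)}{24} = 10 \cdot \frac{1}{24} \left(-7 - 7^{2}\right) = 10 \cdot \frac{1}{24} \left(-7 - 49\right) = 10 \cdot \frac{1}{24} \left(-56\right) = - \frac{70}{3} \approx -23.333$)
$16586 + V = 16586 - \frac{70}{3} = \frac{49688}{3}$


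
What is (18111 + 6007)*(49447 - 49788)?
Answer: -8224238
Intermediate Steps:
(18111 + 6007)*(49447 - 49788) = 24118*(-341) = -8224238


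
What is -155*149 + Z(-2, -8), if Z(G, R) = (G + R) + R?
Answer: -23113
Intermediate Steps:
Z(G, R) = G + 2*R
-155*149 + Z(-2, -8) = -155*149 + (-2 + 2*(-8)) = -23095 + (-2 - 16) = -23095 - 18 = -23113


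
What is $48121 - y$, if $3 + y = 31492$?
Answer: $16632$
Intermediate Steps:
$y = 31489$ ($y = -3 + 31492 = 31489$)
$48121 - y = 48121 - 31489 = 16632$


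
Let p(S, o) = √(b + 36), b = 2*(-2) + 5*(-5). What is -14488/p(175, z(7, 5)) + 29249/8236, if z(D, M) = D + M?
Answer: 29249/8236 - 14488*√7/7 ≈ -5472.4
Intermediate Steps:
b = -29 (b = -4 - 25 = -29)
p(S, o) = √7 (p(S, o) = √(-29 + 36) = √7)
-14488/p(175, z(7, 5)) + 29249/8236 = -14488*√7/7 + 29249/8236 = 29249/8236 - 14488*√7/7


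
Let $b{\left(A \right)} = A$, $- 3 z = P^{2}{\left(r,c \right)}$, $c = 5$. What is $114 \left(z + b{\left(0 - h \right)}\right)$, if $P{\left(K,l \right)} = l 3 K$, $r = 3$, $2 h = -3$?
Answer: $-76779$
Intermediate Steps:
$h = - \frac{3}{2}$ ($h = \frac{1}{2} \left(-3\right) = - \frac{3}{2} \approx -1.5$)
$P{\left(K,l \right)} = 3 K l$ ($P{\left(K,l \right)} = 3 l K = 3 K l$)
$z = -675$ ($z = - \frac{\left(3 \cdot 3 \cdot 5\right)^{2}}{3} = - \frac{45^{2}}{3} = \left(- \frac{1}{3}\right) 2025 = -675$)
$114 \left(z + b{\left(0 - h \right)}\right) = 114 \left(-675 + \left(0 - - \frac{3}{2}\right)\right) = 114 \left(-675 + \left(0 + \frac{3}{2}\right)\right) = 114 \left(-675 + \frac{3}{2}\right) = 114 \left(- \frac{1347}{2}\right) = -76779$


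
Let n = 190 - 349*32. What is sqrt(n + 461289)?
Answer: sqrt(450311) ≈ 671.05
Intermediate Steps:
n = -10978 (n = 190 - 11168 = -10978)
sqrt(n + 461289) = sqrt(-10978 + 461289) = sqrt(450311)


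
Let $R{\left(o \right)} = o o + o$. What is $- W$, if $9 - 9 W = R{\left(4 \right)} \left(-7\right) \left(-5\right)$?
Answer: $\frac{691}{9} \approx 76.778$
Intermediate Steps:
$R{\left(o \right)} = o + o^{2}$ ($R{\left(o \right)} = o^{2} + o = o + o^{2}$)
$W = - \frac{691}{9}$ ($W = 1 - \frac{4 \left(1 + 4\right) \left(-7\right) \left(-5\right)}{9} = 1 - \frac{4 \cdot 5 \left(-7\right) \left(-5\right)}{9} = 1 - \frac{20 \left(-7\right) \left(-5\right)}{9} = 1 - \frac{\left(-140\right) \left(-5\right)}{9} = 1 - \frac{700}{9} = - \frac{691}{9} \approx -76.778$)
$- W = \left(-1\right) \left(- \frac{691}{9}\right) = \frac{691}{9}$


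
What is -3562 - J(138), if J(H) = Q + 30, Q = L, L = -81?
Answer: -3511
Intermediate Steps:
Q = -81
J(H) = -51 (J(H) = -81 + 30 = -51)
-3562 - J(138) = -3562 - 1*(-51) = -3562 + 51 = -3511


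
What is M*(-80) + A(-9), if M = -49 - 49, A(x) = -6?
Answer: 7834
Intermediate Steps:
M = -98
M*(-80) + A(-9) = -98*(-80) - 6 = 7840 - 6 = 7834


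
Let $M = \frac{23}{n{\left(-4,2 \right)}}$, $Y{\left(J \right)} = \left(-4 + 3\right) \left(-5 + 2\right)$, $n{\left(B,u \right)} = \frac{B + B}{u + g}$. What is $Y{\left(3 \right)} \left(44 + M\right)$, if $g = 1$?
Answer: $\frac{849}{8} \approx 106.13$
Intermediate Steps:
$n{\left(B,u \right)} = \frac{2 B}{1 + u}$ ($n{\left(B,u \right)} = \frac{B + B}{u + 1} = \frac{2 B}{1 + u}$)
$Y{\left(J \right)} = 3$ ($Y{\left(J \right)} = \left(-1\right) \left(-3\right) = 3$)
$M = - \frac{69}{8}$ ($M = \frac{23}{2 \left(-4\right) \frac{1}{1 + 2}} = \frac{23}{2 \left(-4\right) \frac{1}{3}} = \frac{23}{- \frac{8}{3}} = 23 \left(- \frac{3}{8}\right) = - \frac{69}{8} \approx -8.625$)
$Y{\left(3 \right)} \left(44 + M\right) = 3 \left(44 - \frac{69}{8}\right) = 3 \cdot \frac{283}{8} = \frac{849}{8}$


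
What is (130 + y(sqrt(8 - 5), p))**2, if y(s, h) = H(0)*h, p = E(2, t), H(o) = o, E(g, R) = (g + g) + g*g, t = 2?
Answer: 16900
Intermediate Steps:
E(g, R) = g**2 + 2*g (E(g, R) = 2*g + g**2 = g**2 + 2*g)
p = 8 (p = 2*(2 + 2) = 2*4 = 8)
y(s, h) = 0 (y(s, h) = 0*h = 0)
(130 + y(sqrt(8 - 5), p))**2 = (130 + 0)**2 = 130**2 = 16900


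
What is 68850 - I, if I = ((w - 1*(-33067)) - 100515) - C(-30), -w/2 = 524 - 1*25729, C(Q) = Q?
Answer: 85858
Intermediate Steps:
w = 50410 (w = -2*(524 - 1*25729) = -2*(524 - 25729) = -2*(-25205) = 50410)
I = -17008 (I = ((50410 - 1*(-33067)) - 100515) - 1*(-30) = ((50410 + 33067) - 100515) + 30 = (83477 - 100515) + 30 = -17038 + 30 = -17008)
68850 - I = 68850 - 1*(-17008) = 68850 + 17008 = 85858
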